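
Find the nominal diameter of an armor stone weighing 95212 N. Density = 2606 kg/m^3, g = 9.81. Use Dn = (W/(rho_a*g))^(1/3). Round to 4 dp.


V = W / (rho_a * g)
V = 95212 / (2606 * 9.81)
V = 95212 / 25564.86
V = 3.724331 m^3
Dn = V^(1/3) = 3.724331^(1/3)
Dn = 1.5501 m

1.5501


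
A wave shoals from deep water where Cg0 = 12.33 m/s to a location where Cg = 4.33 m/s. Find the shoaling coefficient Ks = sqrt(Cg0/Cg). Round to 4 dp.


Ks = sqrt(Cg0 / Cg)
Ks = sqrt(12.33 / 4.33)
Ks = sqrt(2.8476)
Ks = 1.6875

1.6875


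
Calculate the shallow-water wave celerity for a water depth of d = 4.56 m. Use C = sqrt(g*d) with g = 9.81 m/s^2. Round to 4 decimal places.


Using the shallow-water approximation:
C = sqrt(g * d) = sqrt(9.81 * 4.56)
C = sqrt(44.7336)
C = 6.6883 m/s

6.6883


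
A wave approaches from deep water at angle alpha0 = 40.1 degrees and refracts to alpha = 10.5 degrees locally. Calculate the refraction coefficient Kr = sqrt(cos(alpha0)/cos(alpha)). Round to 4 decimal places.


Kr = sqrt(cos(alpha0) / cos(alpha))
cos(40.1) = 0.764921
cos(10.5) = 0.983255
Kr = sqrt(0.764921 / 0.983255)
Kr = sqrt(0.777948)
Kr = 0.8820

0.8820


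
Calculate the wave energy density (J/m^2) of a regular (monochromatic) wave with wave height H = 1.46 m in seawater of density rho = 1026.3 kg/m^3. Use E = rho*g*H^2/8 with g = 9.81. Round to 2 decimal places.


E = (1/8) * rho * g * H^2
E = (1/8) * 1026.3 * 9.81 * 1.46^2
E = 0.125 * 1026.3 * 9.81 * 2.1316
E = 2682.62 J/m^2

2682.62


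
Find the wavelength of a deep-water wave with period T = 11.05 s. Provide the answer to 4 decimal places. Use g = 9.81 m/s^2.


L0 = g * T^2 / (2 * pi)
L0 = 9.81 * 11.05^2 / (2 * pi)
L0 = 9.81 * 122.1025 / 6.28319
L0 = 1197.8255 / 6.28319
L0 = 190.6399 m

190.6399


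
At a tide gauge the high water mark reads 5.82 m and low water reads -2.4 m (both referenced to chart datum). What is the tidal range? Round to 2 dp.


Tidal range = High water - Low water
Tidal range = 5.82 - (-2.4)
Tidal range = 8.22 m

8.22


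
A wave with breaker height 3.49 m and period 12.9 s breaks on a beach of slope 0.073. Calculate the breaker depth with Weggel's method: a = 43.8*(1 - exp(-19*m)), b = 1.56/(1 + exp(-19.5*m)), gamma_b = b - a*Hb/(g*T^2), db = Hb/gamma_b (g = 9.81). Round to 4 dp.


a = 43.8 * (1 - exp(-19 * m))
exp(-19 * 0.073) = exp(-1.3870) = 0.249824
a = 43.8 * (1 - 0.249824) = 32.857724
b = 1.56 / (1 + exp(-19.5 * m))
exp(-19.5 * 0.073) = exp(-1.4235) = 0.240869
b = 1.56 / (1 + 0.240869) = 1.257183
Hb / (g * T^2) = 3.49 / (9.81 * 12.9^2) = 3.49 / 1632.4821 = 0.00213785
gamma_b = b - a * Hb/(g*T^2) = 1.257183 - 32.857724 * 0.00213785 = 1.186938
db = Hb / gamma_b = 3.49 / 1.186938
db = 2.9403 m

2.9403


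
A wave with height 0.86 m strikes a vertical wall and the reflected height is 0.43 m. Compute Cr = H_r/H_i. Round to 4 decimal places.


Cr = H_r / H_i
Cr = 0.43 / 0.86
Cr = 0.5000

0.5000


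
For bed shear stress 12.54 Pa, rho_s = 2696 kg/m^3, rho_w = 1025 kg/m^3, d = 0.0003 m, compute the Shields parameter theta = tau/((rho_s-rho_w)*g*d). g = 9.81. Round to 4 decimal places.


theta = tau / ((rho_s - rho_w) * g * d)
rho_s - rho_w = 2696 - 1025 = 1671
Denominator = 1671 * 9.81 * 0.0003 = 4.917753
theta = 12.54 / 4.917753
theta = 2.5499

2.5499


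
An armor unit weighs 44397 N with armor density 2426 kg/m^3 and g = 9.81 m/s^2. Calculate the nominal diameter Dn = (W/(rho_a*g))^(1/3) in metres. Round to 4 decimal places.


V = W / (rho_a * g)
V = 44397 / (2426 * 9.81)
V = 44397 / 23799.06
V = 1.865494 m^3
Dn = V^(1/3) = 1.865494^(1/3)
Dn = 1.2310 m

1.2310


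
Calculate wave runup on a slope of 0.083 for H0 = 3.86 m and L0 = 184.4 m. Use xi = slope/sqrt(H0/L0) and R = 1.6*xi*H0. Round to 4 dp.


xi = slope / sqrt(H0/L0)
H0/L0 = 3.86/184.4 = 0.020933
sqrt(0.020933) = 0.144682
xi = 0.083 / 0.144682 = 0.573674
R = 1.6 * xi * H0 = 1.6 * 0.573674 * 3.86
R = 3.5430 m

3.5430


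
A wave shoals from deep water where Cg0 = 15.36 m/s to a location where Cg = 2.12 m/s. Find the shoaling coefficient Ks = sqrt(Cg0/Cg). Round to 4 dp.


Ks = sqrt(Cg0 / Cg)
Ks = sqrt(15.36 / 2.12)
Ks = sqrt(7.2453)
Ks = 2.6917

2.6917


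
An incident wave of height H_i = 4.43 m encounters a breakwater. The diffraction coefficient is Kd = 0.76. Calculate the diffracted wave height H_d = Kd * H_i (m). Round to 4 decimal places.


H_d = Kd * H_i
H_d = 0.76 * 4.43
H_d = 3.3668 m

3.3668


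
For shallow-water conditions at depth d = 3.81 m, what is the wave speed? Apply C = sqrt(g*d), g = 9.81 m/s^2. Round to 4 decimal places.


Using the shallow-water approximation:
C = sqrt(g * d) = sqrt(9.81 * 3.81)
C = sqrt(37.3761)
C = 6.1136 m/s

6.1136


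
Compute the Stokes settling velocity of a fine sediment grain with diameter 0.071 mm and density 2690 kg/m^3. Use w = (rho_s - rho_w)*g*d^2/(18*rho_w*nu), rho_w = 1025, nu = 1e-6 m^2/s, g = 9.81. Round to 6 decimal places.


w = (rho_s - rho_w) * g * d^2 / (18 * rho_w * nu)
d = 0.071 mm = 0.000071 m
rho_s - rho_w = 2690 - 1025 = 1665
Numerator = 1665 * 9.81 * (0.000071)^2 = 0.000082337930
Denominator = 18 * 1025 * 1e-6 = 0.018450
w = 0.004463 m/s

0.004463


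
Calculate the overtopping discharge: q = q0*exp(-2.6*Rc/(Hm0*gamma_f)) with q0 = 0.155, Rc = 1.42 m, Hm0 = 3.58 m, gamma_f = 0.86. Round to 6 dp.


q = q0 * exp(-2.6 * Rc / (Hm0 * gamma_f))
Exponent = -2.6 * 1.42 / (3.58 * 0.86)
= -2.6 * 1.42 / 3.0788
= -1.199169
exp(-1.199169) = 0.301445
q = 0.155 * 0.301445
q = 0.046724 m^3/s/m

0.046724


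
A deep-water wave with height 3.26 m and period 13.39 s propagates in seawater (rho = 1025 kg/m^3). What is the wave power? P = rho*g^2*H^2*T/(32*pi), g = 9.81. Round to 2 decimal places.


P = rho * g^2 * H^2 * T / (32 * pi)
P = 1025 * 9.81^2 * 3.26^2 * 13.39 / (32 * pi)
P = 1025 * 96.2361 * 10.6276 * 13.39 / 100.53096
P = 139629.70 W/m

139629.70


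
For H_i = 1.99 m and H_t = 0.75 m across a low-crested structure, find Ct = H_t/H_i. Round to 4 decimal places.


Ct = H_t / H_i
Ct = 0.75 / 1.99
Ct = 0.3769

0.3769


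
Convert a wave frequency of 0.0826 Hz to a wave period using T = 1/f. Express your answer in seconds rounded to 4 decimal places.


T = 1 / f
T = 1 / 0.0826
T = 12.1065 s

12.1065


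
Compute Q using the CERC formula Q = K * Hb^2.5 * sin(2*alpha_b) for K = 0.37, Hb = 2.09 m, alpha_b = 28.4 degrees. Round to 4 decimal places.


Q = K * Hb^2.5 * sin(2 * alpha_b)
Hb^2.5 = 2.09^2.5 = 6.314889
sin(2 * 28.4) = sin(56.8) = 0.836764
Q = 0.37 * 6.314889 * 0.836764
Q = 1.9551 m^3/s

1.9551


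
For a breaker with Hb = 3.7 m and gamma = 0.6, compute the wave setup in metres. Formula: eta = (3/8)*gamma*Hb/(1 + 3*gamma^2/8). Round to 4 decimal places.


eta = (3/8) * gamma * Hb / (1 + 3*gamma^2/8)
Numerator = (3/8) * 0.6 * 3.7 = 0.832500
Denominator = 1 + 3*0.6^2/8 = 1 + 0.135000 = 1.135000
eta = 0.832500 / 1.135000
eta = 0.7335 m

0.7335


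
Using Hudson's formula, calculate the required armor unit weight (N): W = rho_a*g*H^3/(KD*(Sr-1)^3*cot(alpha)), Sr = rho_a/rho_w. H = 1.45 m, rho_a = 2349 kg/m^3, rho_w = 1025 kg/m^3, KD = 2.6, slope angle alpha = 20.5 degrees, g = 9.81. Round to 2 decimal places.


Sr = rho_a / rho_w = 2349 / 1025 = 2.291707
(Sr - 1) = 1.291707
(Sr - 1)^3 = 2.155224
cot(20.5) = 1 / tan(20.5) = 1 / 0.373885 = 2.674621
Numerator = 2349 * 9.81 * 1.45^3 = 70251.5694
Denominator = 2.6 * 2.155224 * 2.674621 = 14.987460
W = 70251.5694 / 14.987460
W = 4687.36 N

4687.36


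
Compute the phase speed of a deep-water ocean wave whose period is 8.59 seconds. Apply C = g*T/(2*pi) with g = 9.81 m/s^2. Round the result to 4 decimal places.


We use the deep-water celerity formula:
C = g * T / (2 * pi)
C = 9.81 * 8.59 / (2 * 3.14159...)
C = 84.267900 / 6.283185
C = 13.4117 m/s

13.4117


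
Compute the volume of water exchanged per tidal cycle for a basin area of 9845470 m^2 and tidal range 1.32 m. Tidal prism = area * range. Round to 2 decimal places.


Tidal prism = Area * Tidal range
P = 9845470 * 1.32
P = 12996020.40 m^3

12996020.40


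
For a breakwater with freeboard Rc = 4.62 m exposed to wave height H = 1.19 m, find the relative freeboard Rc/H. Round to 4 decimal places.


Relative freeboard = Rc / H
= 4.62 / 1.19
= 3.8824

3.8824


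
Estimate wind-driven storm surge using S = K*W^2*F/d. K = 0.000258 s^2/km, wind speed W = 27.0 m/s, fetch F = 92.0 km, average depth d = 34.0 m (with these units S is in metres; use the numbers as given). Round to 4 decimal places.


S = K * W^2 * F / d
W^2 = 27.0^2 = 729.00
S = 0.000258 * 729.00 * 92.0 / 34.0
Numerator = 0.000258 * 729.00 * 92.0 = 17.303544
S = 17.303544 / 34.0 = 0.5089 m

0.5089


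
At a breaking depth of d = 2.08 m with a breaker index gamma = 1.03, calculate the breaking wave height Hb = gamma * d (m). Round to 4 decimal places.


Hb = gamma * d
Hb = 1.03 * 2.08
Hb = 2.1424 m

2.1424


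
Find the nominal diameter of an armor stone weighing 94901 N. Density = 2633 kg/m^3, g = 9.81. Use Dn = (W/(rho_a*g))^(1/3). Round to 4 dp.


V = W / (rho_a * g)
V = 94901 / (2633 * 9.81)
V = 94901 / 25829.73
V = 3.674100 m^3
Dn = V^(1/3) = 3.674100^(1/3)
Dn = 1.5431 m

1.5431


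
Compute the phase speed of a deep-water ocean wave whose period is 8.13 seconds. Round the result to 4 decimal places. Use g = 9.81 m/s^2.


We use the deep-water celerity formula:
C = g * T / (2 * pi)
C = 9.81 * 8.13 / (2 * 3.14159...)
C = 79.755300 / 6.283185
C = 12.6935 m/s

12.6935


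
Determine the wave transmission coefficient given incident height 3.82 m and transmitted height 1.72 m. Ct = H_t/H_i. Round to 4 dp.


Ct = H_t / H_i
Ct = 1.72 / 3.82
Ct = 0.4503

0.4503


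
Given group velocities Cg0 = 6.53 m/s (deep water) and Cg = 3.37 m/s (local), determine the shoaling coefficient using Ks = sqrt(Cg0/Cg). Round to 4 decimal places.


Ks = sqrt(Cg0 / Cg)
Ks = sqrt(6.53 / 3.37)
Ks = sqrt(1.9377)
Ks = 1.3920

1.3920


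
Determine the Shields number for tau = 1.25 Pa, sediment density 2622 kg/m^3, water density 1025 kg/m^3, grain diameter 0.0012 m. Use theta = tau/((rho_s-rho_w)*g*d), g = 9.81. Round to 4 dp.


theta = tau / ((rho_s - rho_w) * g * d)
rho_s - rho_w = 2622 - 1025 = 1597
Denominator = 1597 * 9.81 * 0.0012 = 18.799884
theta = 1.25 / 18.799884
theta = 0.0665

0.0665


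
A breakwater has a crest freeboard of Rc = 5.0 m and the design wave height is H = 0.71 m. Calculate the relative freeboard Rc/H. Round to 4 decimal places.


Relative freeboard = Rc / H
= 5.0 / 0.71
= 7.0423

7.0423


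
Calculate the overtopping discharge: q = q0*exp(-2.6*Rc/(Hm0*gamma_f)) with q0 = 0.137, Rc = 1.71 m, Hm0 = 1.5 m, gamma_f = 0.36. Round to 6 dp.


q = q0 * exp(-2.6 * Rc / (Hm0 * gamma_f))
Exponent = -2.6 * 1.71 / (1.5 * 0.36)
= -2.6 * 1.71 / 0.5400
= -8.233333
exp(-8.233333) = 0.000266
q = 0.137 * 0.000266
q = 0.000036 m^3/s/m

0.000036


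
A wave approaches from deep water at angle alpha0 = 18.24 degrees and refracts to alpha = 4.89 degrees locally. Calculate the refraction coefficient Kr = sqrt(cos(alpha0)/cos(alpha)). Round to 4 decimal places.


Kr = sqrt(cos(alpha0) / cos(alpha))
cos(18.24) = 0.949754
cos(4.89) = 0.996360
Kr = sqrt(0.949754 / 0.996360)
Kr = sqrt(0.953223)
Kr = 0.9763

0.9763


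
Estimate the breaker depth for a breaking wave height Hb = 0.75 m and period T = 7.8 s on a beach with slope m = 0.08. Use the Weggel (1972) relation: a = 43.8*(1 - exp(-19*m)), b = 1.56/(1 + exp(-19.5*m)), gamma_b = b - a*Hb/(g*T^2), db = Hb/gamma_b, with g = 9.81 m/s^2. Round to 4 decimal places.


a = 43.8 * (1 - exp(-19 * m))
exp(-19 * 0.08) = exp(-1.5200) = 0.218712
a = 43.8 * (1 - 0.218712) = 34.220419
b = 1.56 / (1 + exp(-19.5 * m))
exp(-19.5 * 0.08) = exp(-1.5600) = 0.210136
b = 1.56 / (1 + 0.210136) = 1.289111
Hb / (g * T^2) = 0.75 / (9.81 * 7.8^2) = 0.75 / 596.8404 = 0.00125662
gamma_b = b - a * Hb/(g*T^2) = 1.289111 - 34.220419 * 0.00125662 = 1.246109
db = Hb / gamma_b = 0.75 / 1.246109
db = 0.6019 m

0.6019


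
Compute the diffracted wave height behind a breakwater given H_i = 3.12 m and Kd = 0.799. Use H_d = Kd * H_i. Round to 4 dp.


H_d = Kd * H_i
H_d = 0.799 * 3.12
H_d = 2.4929 m

2.4929


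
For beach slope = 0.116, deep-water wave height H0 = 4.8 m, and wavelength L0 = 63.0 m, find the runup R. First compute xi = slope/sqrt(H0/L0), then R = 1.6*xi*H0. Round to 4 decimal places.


xi = slope / sqrt(H0/L0)
H0/L0 = 4.8/63.0 = 0.076190
sqrt(0.076190) = 0.276026
xi = 0.116 / 0.276026 = 0.420250
R = 1.6 * xi * H0 = 1.6 * 0.420250 * 4.8
R = 3.2275 m

3.2275


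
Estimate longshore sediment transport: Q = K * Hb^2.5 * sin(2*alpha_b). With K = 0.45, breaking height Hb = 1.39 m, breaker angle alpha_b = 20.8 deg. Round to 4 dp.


Q = K * Hb^2.5 * sin(2 * alpha_b)
Hb^2.5 = 1.39^2.5 = 2.277912
sin(2 * 20.8) = sin(41.6) = 0.663926
Q = 0.45 * 2.277912 * 0.663926
Q = 0.6806 m^3/s

0.6806


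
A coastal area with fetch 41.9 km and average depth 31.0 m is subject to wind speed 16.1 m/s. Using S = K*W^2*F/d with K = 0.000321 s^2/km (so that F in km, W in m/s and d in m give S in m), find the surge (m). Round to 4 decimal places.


S = K * W^2 * F / d
W^2 = 16.1^2 = 259.21
S = 0.000321 * 259.21 * 41.9 / 31.0
Numerator = 0.000321 * 259.21 * 41.9 = 3.486349
S = 3.486349 / 31.0 = 0.1125 m

0.1125


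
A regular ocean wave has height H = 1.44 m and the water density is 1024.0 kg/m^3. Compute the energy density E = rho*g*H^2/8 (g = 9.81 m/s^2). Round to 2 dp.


E = (1/8) * rho * g * H^2
E = (1/8) * 1024.0 * 9.81 * 1.44^2
E = 0.125 * 1024.0 * 9.81 * 2.0736
E = 2603.78 J/m^2

2603.78


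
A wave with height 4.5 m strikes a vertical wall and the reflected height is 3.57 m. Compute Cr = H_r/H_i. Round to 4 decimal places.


Cr = H_r / H_i
Cr = 3.57 / 4.5
Cr = 0.7933

0.7933


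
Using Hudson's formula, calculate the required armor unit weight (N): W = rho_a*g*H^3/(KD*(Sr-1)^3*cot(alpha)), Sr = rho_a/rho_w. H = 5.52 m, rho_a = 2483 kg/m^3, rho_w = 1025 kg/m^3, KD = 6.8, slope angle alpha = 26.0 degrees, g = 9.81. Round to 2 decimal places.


Sr = rho_a / rho_w = 2483 / 1025 = 2.422439
(Sr - 1) = 1.422439
(Sr - 1)^3 = 2.878068
cot(26.0) = 1 / tan(26.0) = 1 / 0.487733 = 2.050304
Numerator = 2483 * 9.81 * 5.52^3 = 4096971.6629
Denominator = 6.8 * 2.878068 * 2.050304 = 40.126207
W = 4096971.6629 / 40.126207
W = 102102.14 N

102102.14


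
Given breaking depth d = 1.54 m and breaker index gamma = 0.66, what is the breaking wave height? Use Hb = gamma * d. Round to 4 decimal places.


Hb = gamma * d
Hb = 0.66 * 1.54
Hb = 1.0164 m

1.0164


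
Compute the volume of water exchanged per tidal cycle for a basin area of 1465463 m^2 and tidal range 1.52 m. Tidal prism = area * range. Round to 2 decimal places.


Tidal prism = Area * Tidal range
P = 1465463 * 1.52
P = 2227503.76 m^3

2227503.76


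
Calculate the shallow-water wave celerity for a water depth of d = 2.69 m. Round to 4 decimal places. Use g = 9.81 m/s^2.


Using the shallow-water approximation:
C = sqrt(g * d) = sqrt(9.81 * 2.69)
C = sqrt(26.3889)
C = 5.1370 m/s

5.1370


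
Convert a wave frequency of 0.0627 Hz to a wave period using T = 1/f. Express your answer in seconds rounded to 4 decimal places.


T = 1 / f
T = 1 / 0.0627
T = 15.9490 s

15.9490


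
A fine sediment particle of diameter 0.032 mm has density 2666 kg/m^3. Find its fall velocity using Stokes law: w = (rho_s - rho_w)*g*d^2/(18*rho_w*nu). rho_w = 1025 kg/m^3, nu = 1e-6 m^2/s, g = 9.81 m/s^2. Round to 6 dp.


w = (rho_s - rho_w) * g * d^2 / (18 * rho_w * nu)
d = 0.032 mm = 0.000032 m
rho_s - rho_w = 2666 - 1025 = 1641
Numerator = 1641 * 9.81 * (0.000032)^2 = 0.000016484567
Denominator = 18 * 1025 * 1e-6 = 0.018450
w = 0.000893 m/s

0.000893


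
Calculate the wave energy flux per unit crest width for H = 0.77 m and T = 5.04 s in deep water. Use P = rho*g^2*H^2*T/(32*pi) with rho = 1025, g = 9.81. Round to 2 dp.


P = rho * g^2 * H^2 * T / (32 * pi)
P = 1025 * 9.81^2 * 0.77^2 * 5.04 / (32 * pi)
P = 1025 * 96.2361 * 0.5929 * 5.04 / 100.53096
P = 2932.07 W/m

2932.07


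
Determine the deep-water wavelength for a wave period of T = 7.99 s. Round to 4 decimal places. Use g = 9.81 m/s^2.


L0 = g * T^2 / (2 * pi)
L0 = 9.81 * 7.99^2 / (2 * pi)
L0 = 9.81 * 63.8401 / 6.28319
L0 = 626.2714 / 6.28319
L0 = 99.6742 m

99.6742


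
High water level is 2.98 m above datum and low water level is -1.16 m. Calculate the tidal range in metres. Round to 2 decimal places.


Tidal range = High water - Low water
Tidal range = 2.98 - (-1.16)
Tidal range = 4.14 m

4.14


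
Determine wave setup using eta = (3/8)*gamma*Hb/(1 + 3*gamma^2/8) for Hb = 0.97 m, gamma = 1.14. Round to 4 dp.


eta = (3/8) * gamma * Hb / (1 + 3*gamma^2/8)
Numerator = (3/8) * 1.14 * 0.97 = 0.414675
Denominator = 1 + 3*1.14^2/8 = 1 + 0.487350 = 1.487350
eta = 0.414675 / 1.487350
eta = 0.2788 m

0.2788


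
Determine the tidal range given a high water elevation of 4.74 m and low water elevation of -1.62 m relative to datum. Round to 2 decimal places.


Tidal range = High water - Low water
Tidal range = 4.74 - (-1.62)
Tidal range = 6.36 m

6.36


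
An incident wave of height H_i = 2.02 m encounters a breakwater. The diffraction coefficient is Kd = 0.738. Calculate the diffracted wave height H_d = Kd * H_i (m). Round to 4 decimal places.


H_d = Kd * H_i
H_d = 0.738 * 2.02
H_d = 1.4908 m

1.4908


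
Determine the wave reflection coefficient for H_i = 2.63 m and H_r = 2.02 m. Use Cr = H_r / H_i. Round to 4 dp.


Cr = H_r / H_i
Cr = 2.02 / 2.63
Cr = 0.7681

0.7681


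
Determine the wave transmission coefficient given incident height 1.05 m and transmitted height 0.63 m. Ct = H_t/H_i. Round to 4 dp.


Ct = H_t / H_i
Ct = 0.63 / 1.05
Ct = 0.6000

0.6000


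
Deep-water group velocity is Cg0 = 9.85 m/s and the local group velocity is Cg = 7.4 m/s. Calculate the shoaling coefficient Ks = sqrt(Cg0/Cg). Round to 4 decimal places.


Ks = sqrt(Cg0 / Cg)
Ks = sqrt(9.85 / 7.4)
Ks = sqrt(1.3311)
Ks = 1.1537

1.1537


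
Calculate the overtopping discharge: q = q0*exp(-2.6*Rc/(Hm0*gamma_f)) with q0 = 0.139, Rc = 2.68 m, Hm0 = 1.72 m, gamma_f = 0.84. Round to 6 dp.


q = q0 * exp(-2.6 * Rc / (Hm0 * gamma_f))
Exponent = -2.6 * 2.68 / (1.72 * 0.84)
= -2.6 * 2.68 / 1.4448
= -4.822813
exp(-4.822813) = 0.008044
q = 0.139 * 0.008044
q = 0.001118 m^3/s/m

0.001118


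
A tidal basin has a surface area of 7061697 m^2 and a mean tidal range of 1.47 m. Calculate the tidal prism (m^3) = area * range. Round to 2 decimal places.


Tidal prism = Area * Tidal range
P = 7061697 * 1.47
P = 10380694.59 m^3

10380694.59


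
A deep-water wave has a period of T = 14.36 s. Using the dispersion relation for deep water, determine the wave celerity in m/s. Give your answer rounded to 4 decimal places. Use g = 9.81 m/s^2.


We use the deep-water celerity formula:
C = g * T / (2 * pi)
C = 9.81 * 14.36 / (2 * 3.14159...)
C = 140.871600 / 6.283185
C = 22.4204 m/s

22.4204


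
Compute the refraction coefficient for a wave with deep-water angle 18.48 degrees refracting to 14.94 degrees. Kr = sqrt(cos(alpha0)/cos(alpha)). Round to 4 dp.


Kr = sqrt(cos(alpha0) / cos(alpha))
cos(18.48) = 0.948434
cos(14.94) = 0.966196
Kr = sqrt(0.948434 / 0.966196)
Kr = sqrt(0.981617)
Kr = 0.9908

0.9908


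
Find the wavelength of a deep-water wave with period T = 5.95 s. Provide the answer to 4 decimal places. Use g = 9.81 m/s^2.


L0 = g * T^2 / (2 * pi)
L0 = 9.81 * 5.95^2 / (2 * pi)
L0 = 9.81 * 35.4025 / 6.28319
L0 = 347.2985 / 6.28319
L0 = 55.2743 m

55.2743


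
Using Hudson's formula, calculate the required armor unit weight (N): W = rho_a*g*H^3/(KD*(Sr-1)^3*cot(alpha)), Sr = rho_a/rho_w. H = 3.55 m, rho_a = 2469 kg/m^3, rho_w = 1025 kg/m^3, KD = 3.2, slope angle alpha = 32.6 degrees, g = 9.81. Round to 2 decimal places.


Sr = rho_a / rho_w = 2469 / 1025 = 2.408780
(Sr - 1) = 1.408780
(Sr - 1)^3 = 2.795954
cot(32.6) = 1 / tan(32.6) = 1 / 0.639527 = 1.563656
Numerator = 2469 * 9.81 * 3.55^3 = 1083615.3701
Denominator = 3.2 * 2.795954 * 1.563656 = 13.990115
W = 1083615.3701 / 13.990115
W = 77455.79 N

77455.79


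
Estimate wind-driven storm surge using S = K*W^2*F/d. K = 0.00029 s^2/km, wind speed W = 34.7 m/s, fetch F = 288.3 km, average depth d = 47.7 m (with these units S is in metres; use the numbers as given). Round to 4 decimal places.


S = K * W^2 * F / d
W^2 = 34.7^2 = 1204.09
S = 0.00029 * 1204.09 * 288.3 / 47.7
Numerator = 0.00029 * 1204.09 * 288.3 = 100.670353
S = 100.670353 / 47.7 = 2.1105 m

2.1105


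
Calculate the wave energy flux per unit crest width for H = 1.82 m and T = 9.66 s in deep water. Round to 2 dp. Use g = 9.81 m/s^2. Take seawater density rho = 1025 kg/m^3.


P = rho * g^2 * H^2 * T / (32 * pi)
P = 1025 * 9.81^2 * 1.82^2 * 9.66 / (32 * pi)
P = 1025 * 96.2361 * 3.3124 * 9.66 / 100.53096
P = 31396.55 W/m

31396.55


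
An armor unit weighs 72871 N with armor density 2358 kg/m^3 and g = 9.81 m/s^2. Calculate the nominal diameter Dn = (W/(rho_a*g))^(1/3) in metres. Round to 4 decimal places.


V = W / (rho_a * g)
V = 72871 / (2358 * 9.81)
V = 72871 / 23131.98
V = 3.150228 m^3
Dn = V^(1/3) = 3.150228^(1/3)
Dn = 1.4659 m

1.4659


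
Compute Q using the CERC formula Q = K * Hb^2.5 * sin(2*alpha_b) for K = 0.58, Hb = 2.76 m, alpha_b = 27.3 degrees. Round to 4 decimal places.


Q = K * Hb^2.5 * sin(2 * alpha_b)
Hb^2.5 = 2.76^2.5 = 12.655308
sin(2 * 27.3) = sin(54.6) = 0.815128
Q = 0.58 * 12.655308 * 0.815128
Q = 5.9831 m^3/s

5.9831


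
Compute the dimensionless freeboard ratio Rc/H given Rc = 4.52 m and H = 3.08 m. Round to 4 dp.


Relative freeboard = Rc / H
= 4.52 / 3.08
= 1.4675

1.4675


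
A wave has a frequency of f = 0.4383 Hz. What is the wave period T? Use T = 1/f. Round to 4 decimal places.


T = 1 / f
T = 1 / 0.4383
T = 2.2815 s

2.2815


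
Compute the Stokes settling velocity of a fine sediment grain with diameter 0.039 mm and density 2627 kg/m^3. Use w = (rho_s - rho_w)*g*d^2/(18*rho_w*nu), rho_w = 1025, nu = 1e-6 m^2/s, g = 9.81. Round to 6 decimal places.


w = (rho_s - rho_w) * g * d^2 / (18 * rho_w * nu)
d = 0.039 mm = 0.000039 m
rho_s - rho_w = 2627 - 1025 = 1602
Numerator = 1602 * 9.81 * (0.000039)^2 = 0.000023903458
Denominator = 18 * 1025 * 1e-6 = 0.018450
w = 0.001296 m/s

0.001296


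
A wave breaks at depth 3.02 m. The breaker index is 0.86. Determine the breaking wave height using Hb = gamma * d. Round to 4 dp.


Hb = gamma * d
Hb = 0.86 * 3.02
Hb = 2.5972 m

2.5972


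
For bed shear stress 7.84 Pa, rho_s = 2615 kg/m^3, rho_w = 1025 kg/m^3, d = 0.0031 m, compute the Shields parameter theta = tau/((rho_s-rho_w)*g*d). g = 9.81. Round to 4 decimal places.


theta = tau / ((rho_s - rho_w) * g * d)
rho_s - rho_w = 2615 - 1025 = 1590
Denominator = 1590 * 9.81 * 0.0031 = 48.353490
theta = 7.84 / 48.353490
theta = 0.1621

0.1621


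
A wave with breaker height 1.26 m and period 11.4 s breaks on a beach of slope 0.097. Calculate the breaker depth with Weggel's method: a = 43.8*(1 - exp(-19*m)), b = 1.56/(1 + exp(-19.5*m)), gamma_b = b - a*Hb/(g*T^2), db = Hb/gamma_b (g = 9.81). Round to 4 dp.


a = 43.8 * (1 - exp(-19 * m))
exp(-19 * 0.097) = exp(-1.8430) = 0.158342
a = 43.8 * (1 - 0.158342) = 36.864634
b = 1.56 / (1 + exp(-19.5 * m))
exp(-19.5 * 0.097) = exp(-1.8915) = 0.150845
b = 1.56 / (1 + 0.150845) = 1.355525
Hb / (g * T^2) = 1.26 / (9.81 * 11.4^2) = 1.26 / 1274.9076 = 0.00098831
gamma_b = b - a * Hb/(g*T^2) = 1.355525 - 36.864634 * 0.00098831 = 1.319092
db = Hb / gamma_b = 1.26 / 1.319092
db = 0.9552 m

0.9552


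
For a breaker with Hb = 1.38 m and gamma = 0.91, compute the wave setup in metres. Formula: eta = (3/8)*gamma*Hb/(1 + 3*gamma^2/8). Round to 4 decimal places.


eta = (3/8) * gamma * Hb / (1 + 3*gamma^2/8)
Numerator = (3/8) * 0.91 * 1.38 = 0.470925
Denominator = 1 + 3*0.91^2/8 = 1 + 0.310538 = 1.310538
eta = 0.470925 / 1.310538
eta = 0.3593 m

0.3593


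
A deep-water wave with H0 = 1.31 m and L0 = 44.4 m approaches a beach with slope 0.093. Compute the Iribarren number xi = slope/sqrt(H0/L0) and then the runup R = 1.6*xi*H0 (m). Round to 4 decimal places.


xi = slope / sqrt(H0/L0)
H0/L0 = 1.31/44.4 = 0.029505
sqrt(0.029505) = 0.171769
xi = 0.093 / 0.171769 = 0.541426
R = 1.6 * xi * H0 = 1.6 * 0.541426 * 1.31
R = 1.1348 m

1.1348


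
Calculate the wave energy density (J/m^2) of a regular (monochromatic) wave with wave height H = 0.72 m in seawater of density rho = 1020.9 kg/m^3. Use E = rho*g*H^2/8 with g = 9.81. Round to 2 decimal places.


E = (1/8) * rho * g * H^2
E = (1/8) * 1020.9 * 9.81 * 0.72^2
E = 0.125 * 1020.9 * 9.81 * 0.5184
E = 648.97 J/m^2

648.97


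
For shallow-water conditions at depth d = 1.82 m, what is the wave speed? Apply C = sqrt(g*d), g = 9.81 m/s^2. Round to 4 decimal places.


Using the shallow-water approximation:
C = sqrt(g * d) = sqrt(9.81 * 1.82)
C = sqrt(17.8542)
C = 4.2254 m/s

4.2254


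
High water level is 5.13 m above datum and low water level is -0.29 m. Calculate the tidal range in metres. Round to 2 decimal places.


Tidal range = High water - Low water
Tidal range = 5.13 - (-0.29)
Tidal range = 5.42 m

5.42


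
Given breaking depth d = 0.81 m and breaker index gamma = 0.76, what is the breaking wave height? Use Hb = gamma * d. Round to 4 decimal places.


Hb = gamma * d
Hb = 0.76 * 0.81
Hb = 0.6156 m

0.6156


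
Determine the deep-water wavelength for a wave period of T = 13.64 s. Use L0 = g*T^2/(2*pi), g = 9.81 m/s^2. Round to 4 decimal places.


L0 = g * T^2 / (2 * pi)
L0 = 9.81 * 13.64^2 / (2 * pi)
L0 = 9.81 * 186.0496 / 6.28319
L0 = 1825.1466 / 6.28319
L0 = 290.4811 m

290.4811


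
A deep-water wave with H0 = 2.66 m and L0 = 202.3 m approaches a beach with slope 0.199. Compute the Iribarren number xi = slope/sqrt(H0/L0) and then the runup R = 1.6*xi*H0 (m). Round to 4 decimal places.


xi = slope / sqrt(H0/L0)
H0/L0 = 2.66/202.3 = 0.013149
sqrt(0.013149) = 0.114668
xi = 0.199 / 0.114668 = 1.735442
R = 1.6 * xi * H0 = 1.6 * 1.735442 * 2.66
R = 7.3860 m

7.3860


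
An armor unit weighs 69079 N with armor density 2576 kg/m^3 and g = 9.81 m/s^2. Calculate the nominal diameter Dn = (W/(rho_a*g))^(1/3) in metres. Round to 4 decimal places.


V = W / (rho_a * g)
V = 69079 / (2576 * 9.81)
V = 69079 / 25270.56
V = 2.733576 m^3
Dn = V^(1/3) = 2.733576^(1/3)
Dn = 1.3982 m

1.3982


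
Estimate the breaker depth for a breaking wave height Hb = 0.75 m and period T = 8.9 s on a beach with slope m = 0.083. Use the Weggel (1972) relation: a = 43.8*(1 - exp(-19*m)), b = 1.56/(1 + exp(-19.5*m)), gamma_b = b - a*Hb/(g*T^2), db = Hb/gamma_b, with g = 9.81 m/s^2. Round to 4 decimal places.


a = 43.8 * (1 - exp(-19 * m))
exp(-19 * 0.083) = exp(-1.5770) = 0.206594
a = 43.8 * (1 - 0.206594) = 34.751185
b = 1.56 / (1 + exp(-19.5 * m))
exp(-19.5 * 0.083) = exp(-1.6185) = 0.198196
b = 1.56 / (1 + 0.198196) = 1.301958
Hb / (g * T^2) = 0.75 / (9.81 * 8.9^2) = 0.75 / 777.0501 = 0.00096519
gamma_b = b - a * Hb/(g*T^2) = 1.301958 - 34.751185 * 0.00096519 = 1.268416
db = Hb / gamma_b = 0.75 / 1.268416
db = 0.5913 m

0.5913


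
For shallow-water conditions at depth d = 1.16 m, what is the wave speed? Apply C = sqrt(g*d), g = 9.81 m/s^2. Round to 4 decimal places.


Using the shallow-water approximation:
C = sqrt(g * d) = sqrt(9.81 * 1.16)
C = sqrt(11.3796)
C = 3.3734 m/s

3.3734


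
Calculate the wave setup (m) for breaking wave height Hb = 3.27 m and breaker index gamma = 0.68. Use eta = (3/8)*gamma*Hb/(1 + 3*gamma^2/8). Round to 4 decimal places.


eta = (3/8) * gamma * Hb / (1 + 3*gamma^2/8)
Numerator = (3/8) * 0.68 * 3.27 = 0.833850
Denominator = 1 + 3*0.68^2/8 = 1 + 0.173400 = 1.173400
eta = 0.833850 / 1.173400
eta = 0.7106 m

0.7106


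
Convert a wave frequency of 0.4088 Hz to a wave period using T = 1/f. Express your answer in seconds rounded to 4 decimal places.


T = 1 / f
T = 1 / 0.4088
T = 2.4462 s

2.4462


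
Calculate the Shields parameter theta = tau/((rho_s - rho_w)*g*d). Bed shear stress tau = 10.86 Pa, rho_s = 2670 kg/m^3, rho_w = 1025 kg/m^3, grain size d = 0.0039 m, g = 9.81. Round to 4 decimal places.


theta = tau / ((rho_s - rho_w) * g * d)
rho_s - rho_w = 2670 - 1025 = 1645
Denominator = 1645 * 9.81 * 0.0039 = 62.936055
theta = 10.86 / 62.936055
theta = 0.1726

0.1726


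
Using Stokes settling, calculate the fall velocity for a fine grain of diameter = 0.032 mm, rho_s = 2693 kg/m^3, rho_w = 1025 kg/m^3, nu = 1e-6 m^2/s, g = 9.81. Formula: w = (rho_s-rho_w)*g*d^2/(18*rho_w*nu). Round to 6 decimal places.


w = (rho_s - rho_w) * g * d^2 / (18 * rho_w * nu)
d = 0.032 mm = 0.000032 m
rho_s - rho_w = 2693 - 1025 = 1668
Numerator = 1668 * 9.81 * (0.000032)^2 = 0.000016755794
Denominator = 18 * 1025 * 1e-6 = 0.018450
w = 0.000908 m/s

0.000908


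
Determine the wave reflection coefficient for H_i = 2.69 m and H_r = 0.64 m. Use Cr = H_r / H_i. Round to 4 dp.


Cr = H_r / H_i
Cr = 0.64 / 2.69
Cr = 0.2379

0.2379


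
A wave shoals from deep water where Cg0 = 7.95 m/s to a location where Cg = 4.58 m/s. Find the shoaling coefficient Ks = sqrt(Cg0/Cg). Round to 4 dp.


Ks = sqrt(Cg0 / Cg)
Ks = sqrt(7.95 / 4.58)
Ks = sqrt(1.7358)
Ks = 1.3175

1.3175


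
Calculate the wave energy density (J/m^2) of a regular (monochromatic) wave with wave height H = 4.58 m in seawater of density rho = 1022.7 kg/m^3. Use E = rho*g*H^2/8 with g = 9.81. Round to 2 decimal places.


E = (1/8) * rho * g * H^2
E = (1/8) * 1022.7 * 9.81 * 4.58^2
E = 0.125 * 1022.7 * 9.81 * 20.9764
E = 26306.21 J/m^2

26306.21


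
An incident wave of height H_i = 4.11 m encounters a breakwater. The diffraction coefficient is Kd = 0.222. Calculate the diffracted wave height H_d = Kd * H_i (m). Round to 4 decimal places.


H_d = Kd * H_i
H_d = 0.222 * 4.11
H_d = 0.9124 m

0.9124


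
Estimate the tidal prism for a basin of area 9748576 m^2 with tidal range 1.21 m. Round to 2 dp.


Tidal prism = Area * Tidal range
P = 9748576 * 1.21
P = 11795776.96 m^3

11795776.96


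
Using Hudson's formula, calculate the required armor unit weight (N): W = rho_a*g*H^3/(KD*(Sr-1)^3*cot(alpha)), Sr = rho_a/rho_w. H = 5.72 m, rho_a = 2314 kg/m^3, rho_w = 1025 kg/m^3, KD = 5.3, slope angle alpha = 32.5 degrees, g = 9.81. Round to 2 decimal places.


Sr = rho_a / rho_w = 2314 / 1025 = 2.257561
(Sr - 1) = 1.257561
(Sr - 1)^3 = 1.988782
cot(32.5) = 1 / tan(32.5) = 1 / 0.637070 = 1.569686
Numerator = 2314 * 9.81 * 5.72^3 = 4248351.5603
Denominator = 5.3 * 1.988782 * 1.569686 = 16.545340
W = 4248351.5603 / 16.545340
W = 256770.28 N

256770.28


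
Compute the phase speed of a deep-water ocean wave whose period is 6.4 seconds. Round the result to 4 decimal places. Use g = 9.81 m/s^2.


We use the deep-water celerity formula:
C = g * T / (2 * pi)
C = 9.81 * 6.4 / (2 * 3.14159...)
C = 62.784000 / 6.283185
C = 9.9924 m/s

9.9924


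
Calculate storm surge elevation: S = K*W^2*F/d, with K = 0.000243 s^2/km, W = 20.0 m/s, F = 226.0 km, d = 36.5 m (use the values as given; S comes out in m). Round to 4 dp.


S = K * W^2 * F / d
W^2 = 20.0^2 = 400.00
S = 0.000243 * 400.00 * 226.0 / 36.5
Numerator = 0.000243 * 400.00 * 226.0 = 21.967200
S = 21.967200 / 36.5 = 0.6018 m

0.6018


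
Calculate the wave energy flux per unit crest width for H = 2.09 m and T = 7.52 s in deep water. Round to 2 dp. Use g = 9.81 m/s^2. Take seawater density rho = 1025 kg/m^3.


P = rho * g^2 * H^2 * T / (32 * pi)
P = 1025 * 9.81^2 * 2.09^2 * 7.52 / (32 * pi)
P = 1025 * 96.2361 * 4.3681 * 7.52 / 100.53096
P = 32230.90 W/m

32230.90


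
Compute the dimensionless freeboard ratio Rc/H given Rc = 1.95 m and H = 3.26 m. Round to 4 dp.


Relative freeboard = Rc / H
= 1.95 / 3.26
= 0.5982

0.5982


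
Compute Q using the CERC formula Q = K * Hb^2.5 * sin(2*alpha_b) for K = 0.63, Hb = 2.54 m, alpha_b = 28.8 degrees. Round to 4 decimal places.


Q = K * Hb^2.5 * sin(2 * alpha_b)
Hb^2.5 = 2.54^2.5 = 10.282158
sin(2 * 28.8) = sin(57.6) = 0.844328
Q = 0.63 * 10.282158 * 0.844328
Q = 5.4694 m^3/s

5.4694


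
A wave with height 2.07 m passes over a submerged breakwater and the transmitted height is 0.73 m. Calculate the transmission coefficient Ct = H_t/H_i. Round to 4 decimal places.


Ct = H_t / H_i
Ct = 0.73 / 2.07
Ct = 0.3527

0.3527


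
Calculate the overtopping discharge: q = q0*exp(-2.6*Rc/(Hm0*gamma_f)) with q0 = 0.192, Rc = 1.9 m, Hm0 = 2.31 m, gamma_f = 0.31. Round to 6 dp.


q = q0 * exp(-2.6 * Rc / (Hm0 * gamma_f))
Exponent = -2.6 * 1.9 / (2.31 * 0.31)
= -2.6 * 1.9 / 0.7161
= -6.898478
exp(-6.898478) = 0.001009
q = 0.192 * 0.001009
q = 0.000194 m^3/s/m

0.000194


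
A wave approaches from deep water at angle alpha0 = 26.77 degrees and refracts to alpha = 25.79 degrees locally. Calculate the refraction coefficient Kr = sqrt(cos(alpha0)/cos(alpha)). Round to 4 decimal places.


Kr = sqrt(cos(alpha0) / cos(alpha))
cos(26.77) = 0.892822
cos(25.79) = 0.900395
Kr = sqrt(0.892822 / 0.900395)
Kr = sqrt(0.991589)
Kr = 0.9958

0.9958


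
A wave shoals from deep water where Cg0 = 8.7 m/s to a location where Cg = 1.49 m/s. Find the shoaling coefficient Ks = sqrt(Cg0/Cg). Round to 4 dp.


Ks = sqrt(Cg0 / Cg)
Ks = sqrt(8.7 / 1.49)
Ks = sqrt(5.8389)
Ks = 2.4164

2.4164


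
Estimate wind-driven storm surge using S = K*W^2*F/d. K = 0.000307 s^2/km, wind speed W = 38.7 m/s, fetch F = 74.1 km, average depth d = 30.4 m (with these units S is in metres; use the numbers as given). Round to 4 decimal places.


S = K * W^2 * F / d
W^2 = 38.7^2 = 1497.69
S = 0.000307 * 1497.69 * 74.1 / 30.4
Numerator = 0.000307 * 1497.69 * 74.1 = 34.070501
S = 34.070501 / 30.4 = 1.1207 m

1.1207


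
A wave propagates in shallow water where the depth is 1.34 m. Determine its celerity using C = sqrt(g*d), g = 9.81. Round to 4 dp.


Using the shallow-water approximation:
C = sqrt(g * d) = sqrt(9.81 * 1.34)
C = sqrt(13.1454)
C = 3.6257 m/s

3.6257


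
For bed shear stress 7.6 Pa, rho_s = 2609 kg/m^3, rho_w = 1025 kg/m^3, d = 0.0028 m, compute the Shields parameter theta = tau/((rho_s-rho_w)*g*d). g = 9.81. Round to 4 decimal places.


theta = tau / ((rho_s - rho_w) * g * d)
rho_s - rho_w = 2609 - 1025 = 1584
Denominator = 1584 * 9.81 * 0.0028 = 43.509312
theta = 7.6 / 43.509312
theta = 0.1747

0.1747


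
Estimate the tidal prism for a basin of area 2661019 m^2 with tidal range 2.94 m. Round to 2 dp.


Tidal prism = Area * Tidal range
P = 2661019 * 2.94
P = 7823395.86 m^3

7823395.86


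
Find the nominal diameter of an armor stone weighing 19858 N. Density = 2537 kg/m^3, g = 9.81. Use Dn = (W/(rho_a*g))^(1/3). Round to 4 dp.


V = W / (rho_a * g)
V = 19858 / (2537 * 9.81)
V = 19858 / 24887.97
V = 0.797896 m^3
Dn = V^(1/3) = 0.797896^(1/3)
Dn = 0.9275 m

0.9275


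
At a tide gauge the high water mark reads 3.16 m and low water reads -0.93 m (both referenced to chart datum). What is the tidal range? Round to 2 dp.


Tidal range = High water - Low water
Tidal range = 3.16 - (-0.93)
Tidal range = 4.09 m

4.09


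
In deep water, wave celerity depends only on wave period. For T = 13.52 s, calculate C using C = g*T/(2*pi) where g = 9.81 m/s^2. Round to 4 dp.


We use the deep-water celerity formula:
C = g * T / (2 * pi)
C = 9.81 * 13.52 / (2 * 3.14159...)
C = 132.631200 / 6.283185
C = 21.1089 m/s

21.1089


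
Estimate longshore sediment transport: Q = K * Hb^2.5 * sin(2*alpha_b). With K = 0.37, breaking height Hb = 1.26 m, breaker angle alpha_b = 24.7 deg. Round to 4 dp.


Q = K * Hb^2.5 * sin(2 * alpha_b)
Hb^2.5 = 1.26^2.5 = 1.782077
sin(2 * 24.7) = sin(49.4) = 0.759271
Q = 0.37 * 1.782077 * 0.759271
Q = 0.5006 m^3/s

0.5006


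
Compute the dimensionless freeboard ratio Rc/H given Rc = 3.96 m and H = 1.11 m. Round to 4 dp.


Relative freeboard = Rc / H
= 3.96 / 1.11
= 3.5676

3.5676


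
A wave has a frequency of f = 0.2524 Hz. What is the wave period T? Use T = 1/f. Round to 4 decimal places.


T = 1 / f
T = 1 / 0.2524
T = 3.9620 s

3.9620


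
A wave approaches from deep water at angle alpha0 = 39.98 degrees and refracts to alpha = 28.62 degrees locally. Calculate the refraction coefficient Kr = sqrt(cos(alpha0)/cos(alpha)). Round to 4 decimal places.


Kr = sqrt(cos(alpha0) / cos(alpha))
cos(39.98) = 0.766269
cos(28.62) = 0.877816
Kr = sqrt(0.766269 / 0.877816)
Kr = sqrt(0.872927)
Kr = 0.9343

0.9343


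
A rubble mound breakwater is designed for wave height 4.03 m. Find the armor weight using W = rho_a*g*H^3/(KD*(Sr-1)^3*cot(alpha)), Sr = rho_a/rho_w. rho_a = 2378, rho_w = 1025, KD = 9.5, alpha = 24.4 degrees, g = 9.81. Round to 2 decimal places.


Sr = rho_a / rho_w = 2378 / 1025 = 2.320000
(Sr - 1) = 1.320000
(Sr - 1)^3 = 2.299968
cot(24.4) = 1 / tan(24.4) = 1 / 0.453620 = 2.204488
Numerator = 2378 * 9.81 * 4.03^3 = 1526848.6734
Denominator = 9.5 * 2.299968 * 2.204488 = 48.167387
W = 1526848.6734 / 48.167387
W = 31698.81 N

31698.81


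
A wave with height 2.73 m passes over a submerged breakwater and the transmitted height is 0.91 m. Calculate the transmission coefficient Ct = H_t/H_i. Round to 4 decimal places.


Ct = H_t / H_i
Ct = 0.91 / 2.73
Ct = 0.3333

0.3333


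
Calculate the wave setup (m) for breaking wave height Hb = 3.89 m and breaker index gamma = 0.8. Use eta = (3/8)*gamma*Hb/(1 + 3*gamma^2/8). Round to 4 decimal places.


eta = (3/8) * gamma * Hb / (1 + 3*gamma^2/8)
Numerator = (3/8) * 0.8 * 3.89 = 1.167000
Denominator = 1 + 3*0.8^2/8 = 1 + 0.240000 = 1.240000
eta = 1.167000 / 1.240000
eta = 0.9411 m

0.9411


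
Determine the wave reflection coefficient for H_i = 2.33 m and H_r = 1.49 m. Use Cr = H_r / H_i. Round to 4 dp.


Cr = H_r / H_i
Cr = 1.49 / 2.33
Cr = 0.6395

0.6395


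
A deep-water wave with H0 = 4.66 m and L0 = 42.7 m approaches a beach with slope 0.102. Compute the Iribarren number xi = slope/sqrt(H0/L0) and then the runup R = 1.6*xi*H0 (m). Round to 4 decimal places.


xi = slope / sqrt(H0/L0)
H0/L0 = 4.66/42.7 = 0.109133
sqrt(0.109133) = 0.330354
xi = 0.102 / 0.330354 = 0.308760
R = 1.6 * xi * H0 = 1.6 * 0.308760 * 4.66
R = 2.3021 m

2.3021


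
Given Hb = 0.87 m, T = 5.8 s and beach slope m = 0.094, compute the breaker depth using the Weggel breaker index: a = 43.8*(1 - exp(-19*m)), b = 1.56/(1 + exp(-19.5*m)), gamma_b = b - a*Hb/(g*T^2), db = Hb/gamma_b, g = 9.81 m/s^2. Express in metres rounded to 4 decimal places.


a = 43.8 * (1 - exp(-19 * m))
exp(-19 * 0.094) = exp(-1.7860) = 0.167629
a = 43.8 * (1 - 0.167629) = 36.457835
b = 1.56 / (1 + exp(-19.5 * m))
exp(-19.5 * 0.094) = exp(-1.8330) = 0.159933
b = 1.56 / (1 + 0.159933) = 1.344905
Hb / (g * T^2) = 0.87 / (9.81 * 5.8^2) = 0.87 / 330.0084 = 0.00263630
gamma_b = b - a * Hb/(g*T^2) = 1.344905 - 36.457835 * 0.00263630 = 1.248792
db = Hb / gamma_b = 0.87 / 1.248792
db = 0.6967 m

0.6967


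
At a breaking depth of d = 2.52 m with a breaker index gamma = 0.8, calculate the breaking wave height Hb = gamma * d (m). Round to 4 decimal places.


Hb = gamma * d
Hb = 0.8 * 2.52
Hb = 2.0160 m

2.0160


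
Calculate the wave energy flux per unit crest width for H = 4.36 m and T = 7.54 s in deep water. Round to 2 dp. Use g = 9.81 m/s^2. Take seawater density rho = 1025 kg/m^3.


P = rho * g^2 * H^2 * T / (32 * pi)
P = 1025 * 9.81^2 * 4.36^2 * 7.54 / (32 * pi)
P = 1025 * 96.2361 * 19.0096 * 7.54 / 100.53096
P = 140639.19 W/m

140639.19


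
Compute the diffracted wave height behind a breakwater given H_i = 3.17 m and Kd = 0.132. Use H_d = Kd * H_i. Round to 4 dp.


H_d = Kd * H_i
H_d = 0.132 * 3.17
H_d = 0.4184 m

0.4184


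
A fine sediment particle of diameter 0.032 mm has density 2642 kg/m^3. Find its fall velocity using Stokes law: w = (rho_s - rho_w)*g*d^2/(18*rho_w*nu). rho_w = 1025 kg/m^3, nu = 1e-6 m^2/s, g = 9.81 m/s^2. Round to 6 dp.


w = (rho_s - rho_w) * g * d^2 / (18 * rho_w * nu)
d = 0.032 mm = 0.000032 m
rho_s - rho_w = 2642 - 1025 = 1617
Numerator = 1617 * 9.81 * (0.000032)^2 = 0.000016243476
Denominator = 18 * 1025 * 1e-6 = 0.018450
w = 0.000880 m/s

0.000880
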